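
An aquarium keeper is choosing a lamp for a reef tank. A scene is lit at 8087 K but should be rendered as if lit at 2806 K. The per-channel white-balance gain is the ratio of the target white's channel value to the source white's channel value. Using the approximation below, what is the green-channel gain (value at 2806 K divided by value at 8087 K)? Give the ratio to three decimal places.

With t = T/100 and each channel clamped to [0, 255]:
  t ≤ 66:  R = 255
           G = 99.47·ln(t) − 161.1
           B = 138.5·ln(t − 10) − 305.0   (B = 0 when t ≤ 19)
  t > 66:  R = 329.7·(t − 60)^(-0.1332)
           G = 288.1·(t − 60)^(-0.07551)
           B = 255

0.745

At 8087 K (t = 80.87):
  G = 288.1·(80.87 − 60)^(-0.07551) = 288.1·20.87^(-0.07551) = 288.1·0.79499 = 229.037.
At 2806 K (t = 28.06):
  G = 99.47·ln 28.06 − 161.1 = 99.47·3.3343 − 161.1 = 170.567.
Gain = 170.567 / 229.037 = 0.7447 → 0.745.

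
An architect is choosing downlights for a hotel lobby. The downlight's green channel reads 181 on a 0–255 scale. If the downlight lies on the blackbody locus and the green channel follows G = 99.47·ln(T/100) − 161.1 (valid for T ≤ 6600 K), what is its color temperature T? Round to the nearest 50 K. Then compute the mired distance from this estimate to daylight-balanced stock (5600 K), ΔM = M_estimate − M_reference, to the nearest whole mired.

ln t = (181 + 161.1) / 99.47 = 3.4392.
t = e^3.4392 = 31.163.
T = 100·t = 3116 K → 3100 K to the nearest 50 K.
M_estimate = 10⁶/3100 = 322.58; M_reference = 10⁶/5600 = 178.57.
ΔM = 322.58 − 178.57 = 144.01 → +144 mireds.

+144 mireds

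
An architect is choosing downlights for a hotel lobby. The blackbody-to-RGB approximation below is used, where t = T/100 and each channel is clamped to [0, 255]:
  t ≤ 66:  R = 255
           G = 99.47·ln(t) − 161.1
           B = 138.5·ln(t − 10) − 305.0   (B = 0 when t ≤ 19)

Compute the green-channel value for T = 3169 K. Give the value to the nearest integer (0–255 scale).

t = 3169/100 = 31.69; the t ≤ 66 branch applies.
G = 99.47·ln 31.69 − 161.1 = 99.47·3.4560 − 161.1 = 182.668.
Rounded: 183.

183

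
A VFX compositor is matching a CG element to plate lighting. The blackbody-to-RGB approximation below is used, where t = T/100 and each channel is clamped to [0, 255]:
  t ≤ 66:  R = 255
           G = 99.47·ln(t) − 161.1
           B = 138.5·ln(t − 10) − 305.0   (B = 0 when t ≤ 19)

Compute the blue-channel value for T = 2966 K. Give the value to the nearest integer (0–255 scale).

t = 2966/100 = 29.66; the t ≤ 66 branch applies.
B = 138.5·ln(29.66 − 10) − 305.0 = 138.5·ln 19.66 − 305.0 = 138.5·2.9786 − 305.0 = 107.534.
Rounded: 108.

108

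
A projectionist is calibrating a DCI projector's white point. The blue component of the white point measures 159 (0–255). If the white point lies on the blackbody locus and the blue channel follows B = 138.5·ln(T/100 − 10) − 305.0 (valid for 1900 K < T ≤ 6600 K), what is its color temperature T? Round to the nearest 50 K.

3850 K

ln(t − 10) = (159 + 305.0) / 138.5 = 3.3502.
t − 10 = e^3.3502 = 28.508, so t = 38.508.
T = 100·t = 3851 K → 3850 K to the nearest 50 K.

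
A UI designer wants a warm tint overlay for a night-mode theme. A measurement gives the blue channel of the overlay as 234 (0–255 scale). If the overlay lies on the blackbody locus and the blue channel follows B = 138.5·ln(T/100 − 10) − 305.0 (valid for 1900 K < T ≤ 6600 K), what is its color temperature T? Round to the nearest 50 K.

5900 K

ln(t − 10) = (234 + 305.0) / 138.5 = 3.8917.
t − 10 = e^3.8917 = 48.994, so t = 58.994.
T = 100·t = 5899 K → 5900 K to the nearest 50 K.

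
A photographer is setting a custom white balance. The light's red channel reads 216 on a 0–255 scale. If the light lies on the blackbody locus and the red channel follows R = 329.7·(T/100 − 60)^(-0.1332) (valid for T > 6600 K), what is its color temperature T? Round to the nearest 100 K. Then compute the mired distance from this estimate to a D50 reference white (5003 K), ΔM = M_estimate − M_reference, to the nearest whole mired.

-81 mireds

(t − 60)^(-0.1332) = 216/329.7 = 0.65514.
t − 60 = 0.65514^(1/-0.1332) = 0.65514^(-7.508) = 23.926, so t = 83.926.
T = 100·t = 8393 K → 8400 K to the nearest 100 K.
M_estimate = 10⁶/8400 = 119.05; M_reference = 10⁶/5003 = 199.88.
ΔM = 119.05 − 199.88 = -80.83 → -81 mireds.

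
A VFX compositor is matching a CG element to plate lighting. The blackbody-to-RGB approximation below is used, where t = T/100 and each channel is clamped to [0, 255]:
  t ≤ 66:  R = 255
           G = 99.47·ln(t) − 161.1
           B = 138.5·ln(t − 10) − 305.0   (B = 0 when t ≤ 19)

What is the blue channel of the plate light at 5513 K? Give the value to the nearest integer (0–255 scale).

223

t = 5513/100 = 55.13; the t ≤ 66 branch applies.
B = 138.5·ln(55.13 − 10) − 305.0 = 138.5·ln 45.13 − 305.0 = 138.5·3.8095 − 305.0 = 222.622.
Rounded: 223.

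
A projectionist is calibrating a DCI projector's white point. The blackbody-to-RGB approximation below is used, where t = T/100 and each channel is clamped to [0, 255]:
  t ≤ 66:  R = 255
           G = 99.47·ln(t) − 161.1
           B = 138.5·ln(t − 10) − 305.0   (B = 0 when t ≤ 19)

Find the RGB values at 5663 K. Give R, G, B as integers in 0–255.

R=255, G=240, B=227

t = 5663/100 = 56.63; the t ≤ 66 branch applies.
R = 255 by definition for t ≤ 66.
G = 99.47·ln 56.63 − 161.1 = 99.47·4.0365 − 161.1 = 240.415.
B = 138.5·ln(56.63 − 10) − 305.0 = 138.5·ln 46.63 − 305.0 = 138.5·3.8422 − 305.0 = 227.151.
Rounded: (255, 240, 227).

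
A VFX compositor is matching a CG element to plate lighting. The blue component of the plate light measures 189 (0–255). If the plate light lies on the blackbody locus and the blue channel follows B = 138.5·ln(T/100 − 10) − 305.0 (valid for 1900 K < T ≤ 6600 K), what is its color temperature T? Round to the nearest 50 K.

ln(t − 10) = (189 + 305.0) / 138.5 = 3.5668.
t − 10 = e^3.5668 = 35.403, so t = 45.403.
T = 100·t = 4540 K → 4550 K to the nearest 50 K.

4550 K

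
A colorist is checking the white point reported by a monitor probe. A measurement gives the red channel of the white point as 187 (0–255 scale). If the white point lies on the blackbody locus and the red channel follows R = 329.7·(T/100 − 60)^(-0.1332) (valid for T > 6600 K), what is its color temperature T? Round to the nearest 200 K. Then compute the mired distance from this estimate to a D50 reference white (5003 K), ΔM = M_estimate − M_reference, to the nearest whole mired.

(t − 60)^(-0.1332) = 187/329.7 = 0.56718.
t − 60 = 0.56718^(1/-0.1332) = 0.56718^(-7.508) = 70.620, so t = 130.620.
T = 100·t = 13062 K → 13000 K to the nearest 200 K.
M_estimate = 10⁶/13000 = 76.92; M_reference = 10⁶/5003 = 199.88.
ΔM = 76.92 − 199.88 = -122.96 → -123 mireds.

-123 mireds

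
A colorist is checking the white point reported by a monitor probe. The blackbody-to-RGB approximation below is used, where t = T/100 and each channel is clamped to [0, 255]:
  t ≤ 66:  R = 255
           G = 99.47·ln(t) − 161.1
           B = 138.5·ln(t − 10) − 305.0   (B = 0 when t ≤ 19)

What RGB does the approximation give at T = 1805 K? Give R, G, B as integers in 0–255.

R=255, G=127, B=0

t = 1805/100 = 18.05; the t ≤ 66 branch applies.
R = 255 by definition for t ≤ 66.
G = 99.47·ln 18.05 − 161.1 = 99.47·2.8931 − 161.1 = 126.681.
t = 18.05 ≤ 19, so B = 0.
Rounded: (255, 127, 0).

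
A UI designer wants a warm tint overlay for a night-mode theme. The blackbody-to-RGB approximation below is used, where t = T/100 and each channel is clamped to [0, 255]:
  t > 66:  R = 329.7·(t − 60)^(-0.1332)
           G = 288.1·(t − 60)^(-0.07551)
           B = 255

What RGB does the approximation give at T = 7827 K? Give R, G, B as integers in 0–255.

t = 7827/100 = 78.27; the t > 66 branch applies.
R = 329.7·(78.27 − 60)^(-0.1332) = 329.7·18.27^(-0.1332) = 329.7·0.67910 = 223.901.
G = 288.1·(78.27 − 60)^(-0.07551) = 288.1·18.27^(-0.07551) = 288.1·0.80302 = 231.350.
B = 255 by definition for t > 66.
Rounded: (224, 231, 255).

R=224, G=231, B=255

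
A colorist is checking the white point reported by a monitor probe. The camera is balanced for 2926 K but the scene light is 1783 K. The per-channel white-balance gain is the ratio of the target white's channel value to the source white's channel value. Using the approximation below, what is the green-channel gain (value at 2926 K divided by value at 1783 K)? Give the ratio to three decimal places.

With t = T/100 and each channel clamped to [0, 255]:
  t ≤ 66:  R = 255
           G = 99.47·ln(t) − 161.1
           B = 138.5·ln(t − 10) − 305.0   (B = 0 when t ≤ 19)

At 1783 K (t = 17.83):
  G = 99.47·ln 17.83 − 161.1 = 99.47·2.8809 − 161.1 = 125.461.
At 2926 K (t = 29.26):
  G = 99.47·ln 29.26 − 161.1 = 99.47·3.3762 − 161.1 = 174.733.
Gain = 174.733 / 125.461 = 1.3927 → 1.393.

1.393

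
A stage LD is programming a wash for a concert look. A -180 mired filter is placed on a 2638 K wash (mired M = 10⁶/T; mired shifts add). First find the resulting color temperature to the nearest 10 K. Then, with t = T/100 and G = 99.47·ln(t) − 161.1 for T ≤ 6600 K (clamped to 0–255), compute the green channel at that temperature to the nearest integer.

228

M_in = 10⁶/2638 = 379.08; M_out = 379.08 + (-180) = 199.08.
T_out = 10⁶/199.08 = 5023.2 K → 5020 K; t = 50.2.
G = 99.47·ln 50.2 − 161.1 = 99.47·3.9160 − 161.1 = 228.426.
Rounded: 228.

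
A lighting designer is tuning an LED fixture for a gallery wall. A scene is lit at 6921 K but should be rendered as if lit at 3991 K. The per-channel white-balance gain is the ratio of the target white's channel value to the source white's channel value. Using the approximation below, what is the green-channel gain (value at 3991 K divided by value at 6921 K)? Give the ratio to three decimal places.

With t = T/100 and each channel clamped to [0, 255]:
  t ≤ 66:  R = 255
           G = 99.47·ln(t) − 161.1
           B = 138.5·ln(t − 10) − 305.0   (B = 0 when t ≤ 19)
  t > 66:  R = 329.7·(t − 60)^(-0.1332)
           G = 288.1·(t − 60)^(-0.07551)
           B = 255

At 6921 K (t = 69.21):
  G = 288.1·(69.21 − 60)^(-0.07551) = 288.1·9.21^(-0.07551) = 288.1·0.84565 = 243.631.
At 3991 K (t = 39.91):
  G = 99.47·ln 39.91 − 161.1 = 99.47·3.6866 − 161.1 = 205.609.
Gain = 205.609 / 243.631 = 0.8439 → 0.844.

0.844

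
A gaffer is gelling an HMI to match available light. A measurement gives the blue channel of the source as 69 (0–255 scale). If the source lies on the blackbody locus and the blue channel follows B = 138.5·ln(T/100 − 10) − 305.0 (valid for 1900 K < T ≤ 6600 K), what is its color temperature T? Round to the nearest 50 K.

2500 K

ln(t − 10) = (69 + 305.0) / 138.5 = 2.7004.
t − 10 = e^2.7004 = 14.885, so t = 24.885.
T = 100·t = 2489 K → 2500 K to the nearest 50 K.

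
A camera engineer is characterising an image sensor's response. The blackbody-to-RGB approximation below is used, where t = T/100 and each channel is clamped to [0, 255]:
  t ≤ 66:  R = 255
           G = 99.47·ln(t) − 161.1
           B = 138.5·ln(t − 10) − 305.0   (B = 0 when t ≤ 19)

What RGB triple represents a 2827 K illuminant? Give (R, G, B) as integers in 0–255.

(255, 171, 97)

t = 2827/100 = 28.27; the t ≤ 66 branch applies.
R = 255 by definition for t ≤ 66.
G = 99.47·ln 28.27 − 161.1 = 99.47·3.3418 − 161.1 = 171.309.
B = 138.5·ln(28.27 − 10) − 305.0 = 138.5·ln 18.27 − 305.0 = 138.5·2.9053 − 305.0 = 97.379.
Rounded: (255, 171, 97).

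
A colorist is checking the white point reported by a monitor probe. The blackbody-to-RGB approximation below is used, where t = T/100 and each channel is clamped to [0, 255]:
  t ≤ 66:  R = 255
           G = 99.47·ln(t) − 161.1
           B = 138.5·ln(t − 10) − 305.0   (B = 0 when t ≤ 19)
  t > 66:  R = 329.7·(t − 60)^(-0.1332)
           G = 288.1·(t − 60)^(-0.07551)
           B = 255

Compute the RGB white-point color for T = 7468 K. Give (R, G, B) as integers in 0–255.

(231, 235, 255)

t = 7468/100 = 74.68; the t > 66 branch applies.
R = 329.7·(74.68 − 60)^(-0.1332) = 329.7·14.68^(-0.1332) = 329.7·0.69918 = 230.521.
G = 288.1·(74.68 − 60)^(-0.07551) = 288.1·14.68^(-0.07551) = 288.1·0.81640 = 235.203.
B = 255 by definition for t > 66.
Rounded: (231, 235, 255).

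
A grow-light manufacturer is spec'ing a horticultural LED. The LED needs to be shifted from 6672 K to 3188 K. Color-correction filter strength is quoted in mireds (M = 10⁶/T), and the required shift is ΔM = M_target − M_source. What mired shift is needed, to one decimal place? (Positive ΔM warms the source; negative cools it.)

M_source = 10⁶/6672 = 149.880; M_target = 10⁶/3188 = 313.676.
ΔM = 313.676 − 149.880 = 163.796 → +163.8 mireds, a warming shift.

+163.8 mireds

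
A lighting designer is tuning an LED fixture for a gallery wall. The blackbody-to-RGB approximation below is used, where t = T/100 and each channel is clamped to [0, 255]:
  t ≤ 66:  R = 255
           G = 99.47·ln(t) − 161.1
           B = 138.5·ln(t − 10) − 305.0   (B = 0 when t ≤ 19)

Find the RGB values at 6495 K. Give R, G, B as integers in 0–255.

R=255, G=254, B=250

t = 6495/100 = 64.95; the t ≤ 66 branch applies.
R = 255 by definition for t ≤ 66.
G = 99.47·ln 64.95 − 161.1 = 99.47·4.1736 − 161.1 = 254.050.
B = 138.5·ln(64.95 − 10) − 305.0 = 138.5·ln 54.95 − 305.0 = 138.5·4.0064 − 305.0 = 249.890.
Rounded: (255, 254, 250).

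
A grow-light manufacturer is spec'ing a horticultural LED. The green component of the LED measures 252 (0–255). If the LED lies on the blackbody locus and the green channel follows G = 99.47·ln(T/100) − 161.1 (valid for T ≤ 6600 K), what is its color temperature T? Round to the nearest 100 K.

ln t = (252 + 161.1) / 99.47 = 4.1530.
t = e^4.1530 = 63.625.
T = 100·t = 6363 K → 6400 K to the nearest 100 K.

6400 K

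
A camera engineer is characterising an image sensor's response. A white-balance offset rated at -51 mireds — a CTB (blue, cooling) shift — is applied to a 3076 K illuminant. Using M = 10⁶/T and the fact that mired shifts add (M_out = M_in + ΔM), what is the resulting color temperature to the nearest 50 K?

3650 K

M_in = 10⁶/3076 = 325.10 mireds.
M_out = 325.10 + (-51) = 274.10 mireds.
T_out = 10⁶/274.10 = 3648.3 K → 3650 K.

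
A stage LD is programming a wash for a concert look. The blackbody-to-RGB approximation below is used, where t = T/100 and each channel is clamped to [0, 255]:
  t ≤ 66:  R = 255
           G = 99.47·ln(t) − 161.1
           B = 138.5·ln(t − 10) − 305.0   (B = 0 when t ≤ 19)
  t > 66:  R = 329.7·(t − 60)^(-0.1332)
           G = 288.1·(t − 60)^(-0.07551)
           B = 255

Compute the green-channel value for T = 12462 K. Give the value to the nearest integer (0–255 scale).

t = 12462/100 = 124.62; the t > 66 branch applies.
G = 288.1·(124.62 − 60)^(-0.07551) = 288.1·64.62^(-0.07551) = 288.1·0.72996 = 210.302.
Rounded: 210.

210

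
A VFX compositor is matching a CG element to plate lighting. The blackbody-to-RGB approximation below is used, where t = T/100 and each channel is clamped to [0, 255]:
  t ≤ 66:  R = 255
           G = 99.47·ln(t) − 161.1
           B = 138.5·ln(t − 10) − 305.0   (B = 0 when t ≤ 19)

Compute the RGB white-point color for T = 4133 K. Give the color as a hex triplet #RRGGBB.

t = 4133/100 = 41.33; the t ≤ 66 branch applies.
R = 255 by definition for t ≤ 66.
G = 99.47·ln 41.33 − 161.1 = 99.47·3.7216 − 161.1 = 209.086.
B = 138.5·ln(41.33 − 10) − 305.0 = 138.5·ln 31.33 − 305.0 = 138.5·3.4446 − 305.0 = 172.074.
Rounded: (255, 209, 172).
In hex: #FFD1AC.

#FFD1AC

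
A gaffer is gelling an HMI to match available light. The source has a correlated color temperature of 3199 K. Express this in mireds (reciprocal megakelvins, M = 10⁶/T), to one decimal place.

M = 10⁶ / 3199 = 312.598 → 312.6 mireds.

312.6 mireds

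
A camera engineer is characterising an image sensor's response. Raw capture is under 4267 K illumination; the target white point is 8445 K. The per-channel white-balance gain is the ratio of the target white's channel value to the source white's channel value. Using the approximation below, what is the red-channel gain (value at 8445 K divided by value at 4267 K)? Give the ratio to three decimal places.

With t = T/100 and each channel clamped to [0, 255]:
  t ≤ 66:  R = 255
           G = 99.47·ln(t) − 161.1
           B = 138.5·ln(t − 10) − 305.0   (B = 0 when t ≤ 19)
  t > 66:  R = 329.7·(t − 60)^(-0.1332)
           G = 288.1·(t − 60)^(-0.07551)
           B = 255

At 4267 K (t = 42.67):
  R = 255 by definition for t ≤ 66.
At 8445 K (t = 84.45):
  R = 329.7·(84.45 − 60)^(-0.1332) = 329.7·24.45^(-0.1332) = 329.7·0.65325 = 215.377.
Gain = 215.377 / 255.000 = 0.8446 → 0.845.

0.845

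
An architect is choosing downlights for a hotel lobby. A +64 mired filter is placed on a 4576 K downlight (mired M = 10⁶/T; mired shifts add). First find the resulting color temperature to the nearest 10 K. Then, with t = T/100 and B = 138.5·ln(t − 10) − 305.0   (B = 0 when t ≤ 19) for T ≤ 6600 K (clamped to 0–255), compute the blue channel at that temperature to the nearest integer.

M_in = 10⁶/4576 = 218.53; M_out = 218.53 + (+64) = 282.53.
T_out = 10⁶/282.53 = 3539.4 K → 3540 K; t = 35.4.
B = 138.5·ln(35.4 − 10) − 305.0 = 138.5·ln 25.4 − 305.0 = 138.5·3.2347 − 305.0 = 143.013.
Rounded: 143.

143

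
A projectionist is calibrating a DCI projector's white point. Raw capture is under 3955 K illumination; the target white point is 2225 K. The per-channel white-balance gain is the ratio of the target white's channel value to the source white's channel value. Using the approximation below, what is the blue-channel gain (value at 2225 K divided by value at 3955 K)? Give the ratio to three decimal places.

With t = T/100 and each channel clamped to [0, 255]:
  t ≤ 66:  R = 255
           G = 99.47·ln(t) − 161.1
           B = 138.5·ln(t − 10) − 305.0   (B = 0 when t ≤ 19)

0.256

At 3955 K (t = 39.55):
  B = 138.5·ln(39.55 − 10) − 305.0 = 138.5·ln 29.55 − 305.0 = 138.5·3.3861 − 305.0 = 163.973.
At 2225 K (t = 22.25):
  B = 138.5·ln(22.25 − 10) − 305.0 = 138.5·ln 12.25 − 305.0 = 138.5·2.5055 − 305.0 = 42.015.
Gain = 42.015 / 163.973 = 0.2562 → 0.256.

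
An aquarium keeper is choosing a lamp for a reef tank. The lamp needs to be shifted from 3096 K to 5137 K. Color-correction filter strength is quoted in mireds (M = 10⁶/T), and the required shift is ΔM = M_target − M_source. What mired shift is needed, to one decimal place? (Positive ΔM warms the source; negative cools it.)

-128.3 mireds

M_source = 10⁶/3096 = 322.997; M_target = 10⁶/5137 = 194.666.
ΔM = 194.666 − 322.997 = -128.331 → -128.3 mireds, a cooling shift.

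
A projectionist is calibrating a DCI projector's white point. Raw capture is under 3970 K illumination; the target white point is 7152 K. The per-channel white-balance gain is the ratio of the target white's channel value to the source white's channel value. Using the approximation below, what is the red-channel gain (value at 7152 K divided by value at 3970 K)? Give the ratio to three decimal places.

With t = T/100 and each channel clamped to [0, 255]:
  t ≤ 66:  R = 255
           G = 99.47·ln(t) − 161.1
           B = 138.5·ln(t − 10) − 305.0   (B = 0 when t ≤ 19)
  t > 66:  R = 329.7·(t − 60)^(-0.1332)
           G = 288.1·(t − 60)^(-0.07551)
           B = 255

0.934

At 3970 K (t = 39.7):
  R = 255 by definition for t ≤ 66.
At 7152 K (t = 71.52):
  R = 329.7·(71.52 − 60)^(-0.1332) = 329.7·11.52^(-0.1332) = 329.7·0.72213 = 238.086.
Gain = 238.086 / 255.000 = 0.9337 → 0.934.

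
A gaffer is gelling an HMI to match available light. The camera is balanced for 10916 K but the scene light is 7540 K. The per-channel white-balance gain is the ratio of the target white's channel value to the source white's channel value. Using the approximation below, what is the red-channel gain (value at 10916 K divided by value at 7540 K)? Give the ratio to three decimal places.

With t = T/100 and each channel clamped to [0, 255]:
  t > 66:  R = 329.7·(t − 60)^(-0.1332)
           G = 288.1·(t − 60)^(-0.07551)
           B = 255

At 7540 K (t = 75.4):
  R = 329.7·(75.4 − 60)^(-0.1332) = 329.7·15.4^(-0.1332) = 329.7·0.69474 = 229.056.
At 10916 K (t = 109.16):
  R = 329.7·(109.16 − 60)^(-0.1332) = 329.7·49.16^(-0.1332) = 329.7·0.59522 = 196.244.
Gain = 196.244 / 229.056 = 0.8568 → 0.857.

0.857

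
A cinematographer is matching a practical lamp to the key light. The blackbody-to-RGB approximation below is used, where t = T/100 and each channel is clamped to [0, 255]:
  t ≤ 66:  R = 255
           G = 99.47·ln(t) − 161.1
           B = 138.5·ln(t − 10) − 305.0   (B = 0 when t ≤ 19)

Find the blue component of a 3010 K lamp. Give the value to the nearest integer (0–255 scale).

t = 3010/100 = 30.1; the t ≤ 66 branch applies.
B = 138.5·ln(30.1 − 10) − 305.0 = 138.5·ln 20.1 − 305.0 = 138.5·3.0007 − 305.0 = 110.600.
Rounded: 111.

111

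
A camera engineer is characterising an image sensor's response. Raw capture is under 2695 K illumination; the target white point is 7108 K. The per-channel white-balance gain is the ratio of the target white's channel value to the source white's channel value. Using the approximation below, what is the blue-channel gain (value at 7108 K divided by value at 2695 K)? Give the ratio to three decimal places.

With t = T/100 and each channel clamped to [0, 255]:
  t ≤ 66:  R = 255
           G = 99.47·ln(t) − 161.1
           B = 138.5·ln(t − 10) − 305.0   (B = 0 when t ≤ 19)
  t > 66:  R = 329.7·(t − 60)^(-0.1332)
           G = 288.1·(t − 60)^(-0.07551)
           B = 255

2.931

At 2695 K (t = 26.95):
  B = 138.5·ln(26.95 − 10) − 305.0 = 138.5·ln 16.95 − 305.0 = 138.5·2.8303 − 305.0 = 86.992.
At 7108 K (t = 71.08):
  B = 255 by definition for t > 66.
Gain = 255.000 / 86.992 = 2.9313 → 2.931.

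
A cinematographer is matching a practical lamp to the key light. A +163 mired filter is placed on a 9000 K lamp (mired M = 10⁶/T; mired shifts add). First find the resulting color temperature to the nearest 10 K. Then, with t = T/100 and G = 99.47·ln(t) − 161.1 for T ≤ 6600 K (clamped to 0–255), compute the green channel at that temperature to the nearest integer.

197

M_in = 10⁶/9000 = 111.11; M_out = 111.11 + (+163) = 274.11.
T_out = 10⁶/274.11 = 3648.2 K → 3650 K; t = 36.5.
G = 99.47·ln 36.5 − 161.1 = 99.47·3.5973 − 161.1 = 196.725.
Rounded: 197.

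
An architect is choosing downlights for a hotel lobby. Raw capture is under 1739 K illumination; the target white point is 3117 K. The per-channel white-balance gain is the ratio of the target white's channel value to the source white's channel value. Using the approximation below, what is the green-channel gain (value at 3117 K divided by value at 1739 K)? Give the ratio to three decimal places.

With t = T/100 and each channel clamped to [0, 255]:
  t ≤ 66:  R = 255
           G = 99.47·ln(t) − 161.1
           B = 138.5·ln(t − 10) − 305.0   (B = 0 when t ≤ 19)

At 1739 K (t = 17.39):
  G = 99.47·ln 17.39 − 161.1 = 99.47·2.8559 − 161.1 = 122.976.
At 3117 K (t = 31.17):
  G = 99.47·ln 31.17 − 161.1 = 99.47·3.4395 − 161.1 = 181.023.
Gain = 181.023 / 122.976 = 1.4720 → 1.472.

1.472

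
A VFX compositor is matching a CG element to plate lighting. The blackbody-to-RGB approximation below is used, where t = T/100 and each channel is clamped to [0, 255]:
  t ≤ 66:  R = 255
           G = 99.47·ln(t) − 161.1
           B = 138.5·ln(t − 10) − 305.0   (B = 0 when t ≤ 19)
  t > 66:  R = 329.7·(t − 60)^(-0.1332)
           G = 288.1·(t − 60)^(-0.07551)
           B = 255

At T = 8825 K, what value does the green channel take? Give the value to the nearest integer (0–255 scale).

224

t = 8825/100 = 88.25; the t > 66 branch applies.
G = 288.1·(88.25 − 60)^(-0.07551) = 288.1·28.25^(-0.07551) = 288.1·0.77702 = 223.860.
Rounded: 224.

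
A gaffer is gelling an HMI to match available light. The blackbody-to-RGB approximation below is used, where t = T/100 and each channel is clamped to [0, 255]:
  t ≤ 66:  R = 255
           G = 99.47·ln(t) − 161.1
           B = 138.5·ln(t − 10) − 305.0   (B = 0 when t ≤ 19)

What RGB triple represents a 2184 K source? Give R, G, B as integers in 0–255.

t = 2184/100 = 21.84; the t ≤ 66 branch applies.
R = 255 by definition for t ≤ 66.
G = 99.47·ln 21.84 − 161.1 = 99.47·3.0837 − 161.1 = 145.640.
B = 138.5·ln(21.84 − 10) − 305.0 = 138.5·ln 11.84 − 305.0 = 138.5·2.4715 − 305.0 = 37.300.
Rounded: (255, 146, 37).

R=255, G=146, B=37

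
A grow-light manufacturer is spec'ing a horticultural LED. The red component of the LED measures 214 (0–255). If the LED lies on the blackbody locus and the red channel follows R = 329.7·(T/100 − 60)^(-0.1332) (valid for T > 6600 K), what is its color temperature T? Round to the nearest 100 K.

(t − 60)^(-0.1332) = 214/329.7 = 0.64907.
t − 60 = 0.64907^(1/-0.1332) = 0.64907^(-7.508) = 25.657, so t = 85.657.
T = 100·t = 8566 K → 8600 K to the nearest 100 K.

8600 K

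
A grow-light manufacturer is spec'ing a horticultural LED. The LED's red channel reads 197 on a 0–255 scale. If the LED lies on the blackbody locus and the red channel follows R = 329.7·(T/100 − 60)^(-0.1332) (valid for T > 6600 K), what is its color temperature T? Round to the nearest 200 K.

10800 K

(t − 60)^(-0.1332) = 197/329.7 = 0.59751.
t − 60 = 0.59751^(1/-0.1332) = 0.59751^(-7.508) = 47.761, so t = 107.761.
T = 100·t = 10776 K → 10800 K to the nearest 200 K.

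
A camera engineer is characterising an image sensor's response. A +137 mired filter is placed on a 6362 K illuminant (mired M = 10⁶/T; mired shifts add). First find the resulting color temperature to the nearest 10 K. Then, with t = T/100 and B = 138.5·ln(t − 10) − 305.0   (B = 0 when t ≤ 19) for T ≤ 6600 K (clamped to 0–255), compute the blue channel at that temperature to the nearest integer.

M_in = 10⁶/6362 = 157.18; M_out = 157.18 + (+137) = 294.18.
T_out = 10⁶/294.18 = 3399.2 K → 3400 K; t = 34.
B = 138.5·ln(34 − 10) − 305.0 = 138.5·ln 24 − 305.0 = 138.5·3.1781 − 305.0 = 135.160.
Rounded: 135.

135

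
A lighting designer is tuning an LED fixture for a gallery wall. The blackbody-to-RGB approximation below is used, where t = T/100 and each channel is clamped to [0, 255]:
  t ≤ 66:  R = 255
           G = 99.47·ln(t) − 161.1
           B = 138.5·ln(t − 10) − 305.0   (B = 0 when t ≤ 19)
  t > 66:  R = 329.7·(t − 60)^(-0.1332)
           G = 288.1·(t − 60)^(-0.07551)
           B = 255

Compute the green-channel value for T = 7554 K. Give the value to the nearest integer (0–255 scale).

234

t = 7554/100 = 75.54; the t > 66 branch applies.
G = 288.1·(75.54 − 60)^(-0.07551) = 288.1·15.54^(-0.07551) = 288.1·0.81289 = 234.195.
Rounded: 234.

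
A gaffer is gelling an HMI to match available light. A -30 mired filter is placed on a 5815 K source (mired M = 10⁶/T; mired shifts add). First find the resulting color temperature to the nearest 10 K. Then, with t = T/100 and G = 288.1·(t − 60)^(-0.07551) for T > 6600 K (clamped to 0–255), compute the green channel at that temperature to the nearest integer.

M_in = 10⁶/5815 = 171.97; M_out = 171.97 + (-30) = 141.97.
T_out = 10⁶/141.97 = 7043.8 K → 7040 K; t = 70.4.
G = 288.1·(70.4 − 60)^(-0.07551) = 288.1·10.4^(-0.07551) = 288.1·0.83792 = 241.405.
Rounded: 241.

241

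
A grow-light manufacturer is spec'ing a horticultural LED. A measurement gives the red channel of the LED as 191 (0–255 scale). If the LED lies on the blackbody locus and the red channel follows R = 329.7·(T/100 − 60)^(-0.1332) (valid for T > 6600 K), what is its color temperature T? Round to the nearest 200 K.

12000 K

(t − 60)^(-0.1332) = 191/329.7 = 0.57931.
t − 60 = 0.57931^(1/-0.1332) = 0.57931^(-7.508) = 60.245, so t = 120.245.
T = 100·t = 12025 K → 12000 K to the nearest 200 K.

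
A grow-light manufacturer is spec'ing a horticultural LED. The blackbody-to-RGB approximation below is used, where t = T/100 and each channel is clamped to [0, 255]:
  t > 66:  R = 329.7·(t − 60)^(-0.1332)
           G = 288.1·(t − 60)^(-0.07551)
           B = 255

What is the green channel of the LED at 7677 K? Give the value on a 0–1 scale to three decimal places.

0.913

t = 7677/100 = 76.77; the t > 66 branch applies.
G = 288.1·(76.77 − 60)^(-0.07551) = 288.1·16.77^(-0.07551) = 288.1·0.80823 = 232.851.
On a 0–1 scale: 232.851/255 = 0.9131 → 0.913.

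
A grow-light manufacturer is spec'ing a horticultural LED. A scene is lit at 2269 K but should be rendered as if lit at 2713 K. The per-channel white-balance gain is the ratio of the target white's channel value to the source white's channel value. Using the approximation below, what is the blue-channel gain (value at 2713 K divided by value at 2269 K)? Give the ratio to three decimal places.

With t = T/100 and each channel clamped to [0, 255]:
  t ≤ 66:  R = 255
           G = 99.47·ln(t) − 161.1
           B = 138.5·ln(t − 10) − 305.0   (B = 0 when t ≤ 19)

At 2269 K (t = 22.69):
  B = 138.5·ln(22.69 − 10) − 305.0 = 138.5·ln 12.69 − 305.0 = 138.5·2.5408 − 305.0 = 46.903.
At 2713 K (t = 27.13):
  B = 138.5·ln(27.13 − 10) − 305.0 = 138.5·ln 17.13 − 305.0 = 138.5·2.8408 − 305.0 = 88.455.
Gain = 88.455 / 46.903 = 1.8859 → 1.886.

1.886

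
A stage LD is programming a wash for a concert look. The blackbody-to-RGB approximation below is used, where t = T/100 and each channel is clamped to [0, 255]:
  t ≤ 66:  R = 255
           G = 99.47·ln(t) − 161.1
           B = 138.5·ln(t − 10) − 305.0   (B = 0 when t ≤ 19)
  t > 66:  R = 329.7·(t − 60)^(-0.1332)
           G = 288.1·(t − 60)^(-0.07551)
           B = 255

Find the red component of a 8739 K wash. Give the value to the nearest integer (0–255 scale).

212

t = 8739/100 = 87.39; the t > 66 branch applies.
R = 329.7·(87.39 − 60)^(-0.1332) = 329.7·27.39^(-0.1332) = 329.7·0.64345 = 212.144.
Rounded: 212.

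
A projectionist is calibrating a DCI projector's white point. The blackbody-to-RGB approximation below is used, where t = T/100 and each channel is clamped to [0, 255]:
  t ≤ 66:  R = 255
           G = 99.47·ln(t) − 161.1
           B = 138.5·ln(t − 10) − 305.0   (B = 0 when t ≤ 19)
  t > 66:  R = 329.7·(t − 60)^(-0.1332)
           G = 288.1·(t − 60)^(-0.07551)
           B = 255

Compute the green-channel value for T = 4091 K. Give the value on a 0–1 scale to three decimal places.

0.816

t = 4091/100 = 40.91; the t ≤ 66 branch applies.
G = 99.47·ln 40.91 − 161.1 = 99.47·3.7114 − 161.1 = 208.070.
On a 0–1 scale: 208.070/255 = 0.8160 → 0.816.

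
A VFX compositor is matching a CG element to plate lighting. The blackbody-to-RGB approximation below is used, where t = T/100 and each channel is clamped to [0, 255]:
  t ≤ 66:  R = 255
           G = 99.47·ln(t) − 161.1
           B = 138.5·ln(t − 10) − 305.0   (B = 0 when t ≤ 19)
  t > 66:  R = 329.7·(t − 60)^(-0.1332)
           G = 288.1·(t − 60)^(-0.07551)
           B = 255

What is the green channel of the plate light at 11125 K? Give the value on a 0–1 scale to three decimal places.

0.839

t = 11125/100 = 111.25; the t > 66 branch applies.
G = 288.1·(111.25 − 60)^(-0.07551) = 288.1·51.25^(-0.07551) = 288.1·0.74285 = 214.015.
On a 0–1 scale: 214.015/255 = 0.8393 → 0.839.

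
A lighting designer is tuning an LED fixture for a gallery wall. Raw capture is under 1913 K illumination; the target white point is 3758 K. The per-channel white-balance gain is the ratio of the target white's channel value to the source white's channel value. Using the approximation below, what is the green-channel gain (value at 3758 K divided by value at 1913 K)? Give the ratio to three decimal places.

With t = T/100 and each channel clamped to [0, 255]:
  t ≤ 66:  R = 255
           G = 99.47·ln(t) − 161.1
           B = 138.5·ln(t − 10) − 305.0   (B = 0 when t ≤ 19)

At 1913 K (t = 19.13):
  G = 99.47·ln 19.13 − 161.1 = 99.47·2.9513 − 161.1 = 132.462.
At 3758 K (t = 37.58):
  G = 99.47·ln 37.58 − 161.1 = 99.47·3.6265 − 161.1 = 199.625.
Gain = 199.625 / 132.462 = 1.5070 → 1.507.

1.507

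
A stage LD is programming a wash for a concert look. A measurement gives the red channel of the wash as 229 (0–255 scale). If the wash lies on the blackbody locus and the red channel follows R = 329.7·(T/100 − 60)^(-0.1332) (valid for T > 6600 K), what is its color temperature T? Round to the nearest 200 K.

(t − 60)^(-0.1332) = 229/329.7 = 0.69457.
t − 60 = 0.69457^(1/-0.1332) = 0.69457^(-7.508) = 15.428, so t = 75.428.
T = 100·t = 7543 K → 7600 K to the nearest 200 K.

7600 K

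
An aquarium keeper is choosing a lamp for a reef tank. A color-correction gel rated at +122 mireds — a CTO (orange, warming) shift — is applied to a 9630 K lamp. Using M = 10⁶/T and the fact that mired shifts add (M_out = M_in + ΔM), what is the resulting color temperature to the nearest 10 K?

M_in = 10⁶/9630 = 103.84 mireds.
M_out = 103.84 + (+122) = 225.84 mireds.
T_out = 10⁶/225.84 = 4427.9 K → 4430 K.

4430 K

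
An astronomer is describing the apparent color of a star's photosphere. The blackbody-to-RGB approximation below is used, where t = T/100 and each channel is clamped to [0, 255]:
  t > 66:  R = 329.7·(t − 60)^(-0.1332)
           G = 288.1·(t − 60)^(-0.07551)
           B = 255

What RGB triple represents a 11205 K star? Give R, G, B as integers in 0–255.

t = 11205/100 = 112.05; the t > 66 branch applies.
R = 329.7·(112.05 − 60)^(-0.1332) = 329.7·52.05^(-0.1332) = 329.7·0.59071 = 194.756.
G = 288.1·(112.05 − 60)^(-0.07551) = 288.1·52.05^(-0.07551) = 288.1·0.74198 = 213.765.
B = 255 by definition for t > 66.
Rounded: (195, 214, 255).

R=195, G=214, B=255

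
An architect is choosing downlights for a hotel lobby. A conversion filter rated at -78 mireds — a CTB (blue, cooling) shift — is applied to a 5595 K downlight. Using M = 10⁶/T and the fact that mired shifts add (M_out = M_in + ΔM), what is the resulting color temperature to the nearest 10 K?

M_in = 10⁶/5595 = 178.73 mireds.
M_out = 178.73 + (-78) = 100.73 mireds.
T_out = 10⁶/100.73 = 9927.4 K → 9930 K.

9930 K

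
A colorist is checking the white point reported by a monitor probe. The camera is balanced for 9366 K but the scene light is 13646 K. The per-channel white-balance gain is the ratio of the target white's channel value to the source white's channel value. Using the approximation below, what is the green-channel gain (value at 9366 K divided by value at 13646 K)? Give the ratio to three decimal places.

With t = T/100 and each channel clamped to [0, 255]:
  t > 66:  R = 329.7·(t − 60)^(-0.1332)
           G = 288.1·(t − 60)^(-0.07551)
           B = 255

At 13646 K (t = 136.46):
  G = 288.1·(136.46 − 60)^(-0.07551) = 288.1·76.46^(-0.07551) = 288.1·0.72075 = 207.647.
At 9366 K (t = 93.66):
  G = 288.1·(93.66 − 60)^(-0.07551) = 288.1·33.66^(-0.07551) = 288.1·0.76681 = 220.918.
Gain = 220.918 / 207.647 = 1.0639 → 1.064.

1.064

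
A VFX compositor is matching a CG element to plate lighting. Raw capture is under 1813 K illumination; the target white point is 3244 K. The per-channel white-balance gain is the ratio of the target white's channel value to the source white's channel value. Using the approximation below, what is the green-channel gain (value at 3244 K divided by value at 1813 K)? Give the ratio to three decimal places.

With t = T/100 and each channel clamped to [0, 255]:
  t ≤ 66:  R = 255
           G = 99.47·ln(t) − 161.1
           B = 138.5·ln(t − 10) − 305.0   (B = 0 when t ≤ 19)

1.455

At 1813 K (t = 18.13):
  G = 99.47·ln 18.13 − 161.1 = 99.47·2.8976 − 161.1 = 127.121.
At 3244 K (t = 32.44):
  G = 99.47·ln 32.44 − 161.1 = 99.47·3.4794 − 161.1 = 184.995.
Gain = 184.995 / 127.121 = 1.4553 → 1.455.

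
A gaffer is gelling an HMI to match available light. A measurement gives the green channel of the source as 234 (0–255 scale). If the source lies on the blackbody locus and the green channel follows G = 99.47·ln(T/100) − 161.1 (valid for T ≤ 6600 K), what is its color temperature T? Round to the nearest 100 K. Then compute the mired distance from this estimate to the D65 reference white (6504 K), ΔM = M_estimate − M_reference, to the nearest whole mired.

ln t = (234 + 161.1) / 99.47 = 3.9721.
t = e^3.9721 = 53.093.
T = 100·t = 5309 K → 5300 K to the nearest 100 K.
M_estimate = 10⁶/5300 = 188.68; M_reference = 10⁶/6504 = 153.75.
ΔM = 188.68 − 153.75 = 34.93 → +35 mireds.

+35 mireds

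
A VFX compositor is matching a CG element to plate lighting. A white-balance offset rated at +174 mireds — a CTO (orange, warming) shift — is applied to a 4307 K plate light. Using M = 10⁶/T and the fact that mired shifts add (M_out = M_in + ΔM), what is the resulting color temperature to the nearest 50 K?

M_in = 10⁶/4307 = 232.18 mireds.
M_out = 232.18 + (+174) = 406.18 mireds.
T_out = 10⁶/406.18 = 2462.0 K → 2450 K.

2450 K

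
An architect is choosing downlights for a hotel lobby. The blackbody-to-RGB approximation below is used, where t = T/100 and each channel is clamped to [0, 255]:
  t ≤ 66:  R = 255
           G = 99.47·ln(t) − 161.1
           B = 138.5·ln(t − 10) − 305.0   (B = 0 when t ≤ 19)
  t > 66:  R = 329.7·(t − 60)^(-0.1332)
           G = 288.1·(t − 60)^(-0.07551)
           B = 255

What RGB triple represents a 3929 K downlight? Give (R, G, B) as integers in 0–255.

t = 3929/100 = 39.29; the t ≤ 66 branch applies.
R = 255 by definition for t ≤ 66.
G = 99.47·ln 39.29 − 161.1 = 99.47·3.6710 − 161.1 = 204.051.
B = 138.5·ln(39.29 − 10) − 305.0 = 138.5·ln 29.29 − 305.0 = 138.5·3.3772 − 305.0 = 162.749.
Rounded: (255, 204, 163).

(255, 204, 163)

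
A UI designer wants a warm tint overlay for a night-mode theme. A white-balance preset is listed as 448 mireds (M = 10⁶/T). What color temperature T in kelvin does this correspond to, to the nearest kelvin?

2232 K

T = 10⁶ / 448 = 2232.14 K → 2232 K.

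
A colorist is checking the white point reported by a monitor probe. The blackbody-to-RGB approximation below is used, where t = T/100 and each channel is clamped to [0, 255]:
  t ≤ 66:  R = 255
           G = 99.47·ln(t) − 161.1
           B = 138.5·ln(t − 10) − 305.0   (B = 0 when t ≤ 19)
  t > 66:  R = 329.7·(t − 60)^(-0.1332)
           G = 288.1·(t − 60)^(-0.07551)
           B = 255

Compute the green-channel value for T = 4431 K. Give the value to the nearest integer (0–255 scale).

216

t = 4431/100 = 44.31; the t ≤ 66 branch applies.
G = 99.47·ln 44.31 − 161.1 = 99.47·3.7912 − 161.1 = 216.012.
Rounded: 216.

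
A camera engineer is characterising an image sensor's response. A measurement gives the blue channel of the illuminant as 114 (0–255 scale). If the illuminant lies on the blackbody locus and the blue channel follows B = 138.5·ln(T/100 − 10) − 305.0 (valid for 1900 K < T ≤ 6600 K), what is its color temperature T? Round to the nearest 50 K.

ln(t − 10) = (114 + 305.0) / 138.5 = 3.0253.
t − 10 = e^3.0253 = 20.600, so t = 30.600.
T = 100·t = 3060 K → 3050 K to the nearest 50 K.

3050 K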